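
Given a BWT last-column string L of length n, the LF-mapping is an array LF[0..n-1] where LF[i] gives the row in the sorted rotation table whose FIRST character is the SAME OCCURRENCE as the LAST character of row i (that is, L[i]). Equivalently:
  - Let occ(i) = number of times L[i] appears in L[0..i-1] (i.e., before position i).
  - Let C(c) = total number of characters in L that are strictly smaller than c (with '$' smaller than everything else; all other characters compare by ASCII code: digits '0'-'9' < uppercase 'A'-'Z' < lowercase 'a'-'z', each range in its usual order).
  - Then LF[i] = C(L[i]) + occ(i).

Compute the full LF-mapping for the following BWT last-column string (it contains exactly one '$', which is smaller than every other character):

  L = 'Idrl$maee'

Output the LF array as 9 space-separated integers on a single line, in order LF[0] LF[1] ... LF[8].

Char counts: '$':1, 'I':1, 'a':1, 'd':1, 'e':2, 'l':1, 'm':1, 'r':1
C (first-col start): C('$')=0, C('I')=1, C('a')=2, C('d')=3, C('e')=4, C('l')=6, C('m')=7, C('r')=8
L[0]='I': occ=0, LF[0]=C('I')+0=1+0=1
L[1]='d': occ=0, LF[1]=C('d')+0=3+0=3
L[2]='r': occ=0, LF[2]=C('r')+0=8+0=8
L[3]='l': occ=0, LF[3]=C('l')+0=6+0=6
L[4]='$': occ=0, LF[4]=C('$')+0=0+0=0
L[5]='m': occ=0, LF[5]=C('m')+0=7+0=7
L[6]='a': occ=0, LF[6]=C('a')+0=2+0=2
L[7]='e': occ=0, LF[7]=C('e')+0=4+0=4
L[8]='e': occ=1, LF[8]=C('e')+1=4+1=5

Answer: 1 3 8 6 0 7 2 4 5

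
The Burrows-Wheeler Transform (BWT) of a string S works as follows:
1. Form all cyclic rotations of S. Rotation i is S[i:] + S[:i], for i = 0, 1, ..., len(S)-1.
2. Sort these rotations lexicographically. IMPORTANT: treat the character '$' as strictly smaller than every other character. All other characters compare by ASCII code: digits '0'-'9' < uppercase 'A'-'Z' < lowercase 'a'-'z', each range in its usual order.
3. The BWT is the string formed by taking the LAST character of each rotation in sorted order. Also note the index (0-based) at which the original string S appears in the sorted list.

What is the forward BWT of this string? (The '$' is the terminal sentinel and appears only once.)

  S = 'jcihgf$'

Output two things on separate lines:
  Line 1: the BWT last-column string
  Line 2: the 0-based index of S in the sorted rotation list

All 7 rotations (rotation i = S[i:]+S[:i]):
  rot[0] = jcihgf$
  rot[1] = cihgf$j
  rot[2] = ihgf$jc
  rot[3] = hgf$jci
  rot[4] = gf$jcih
  rot[5] = f$jcihg
  rot[6] = $jcihgf
Sorted (with $ < everything):
  sorted[0] = $jcihgf  (last char: 'f')
  sorted[1] = cihgf$j  (last char: 'j')
  sorted[2] = f$jcihg  (last char: 'g')
  sorted[3] = gf$jcih  (last char: 'h')
  sorted[4] = hgf$jci  (last char: 'i')
  sorted[5] = ihgf$jc  (last char: 'c')
  sorted[6] = jcihgf$  (last char: '$')
Last column: fjghic$
Original string S is at sorted index 6

Answer: fjghic$
6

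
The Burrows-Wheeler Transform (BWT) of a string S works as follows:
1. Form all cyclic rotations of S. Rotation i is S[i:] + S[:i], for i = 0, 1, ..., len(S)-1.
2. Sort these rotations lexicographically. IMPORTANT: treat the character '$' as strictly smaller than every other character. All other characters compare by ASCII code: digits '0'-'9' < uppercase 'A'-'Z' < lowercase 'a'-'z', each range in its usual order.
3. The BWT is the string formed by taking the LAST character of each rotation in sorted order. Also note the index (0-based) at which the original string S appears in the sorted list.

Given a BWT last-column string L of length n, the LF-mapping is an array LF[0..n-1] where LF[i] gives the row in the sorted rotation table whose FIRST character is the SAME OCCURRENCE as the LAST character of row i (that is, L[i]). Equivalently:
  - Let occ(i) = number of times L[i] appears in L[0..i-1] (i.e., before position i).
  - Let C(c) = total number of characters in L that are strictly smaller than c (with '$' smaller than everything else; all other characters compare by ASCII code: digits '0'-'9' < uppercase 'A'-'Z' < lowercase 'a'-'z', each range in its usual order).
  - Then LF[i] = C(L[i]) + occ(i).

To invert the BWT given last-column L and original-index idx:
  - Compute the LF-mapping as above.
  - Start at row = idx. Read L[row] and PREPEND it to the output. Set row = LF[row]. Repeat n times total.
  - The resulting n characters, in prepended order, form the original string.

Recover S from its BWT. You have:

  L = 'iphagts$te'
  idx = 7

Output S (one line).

Answer: spaghetti$

Derivation:
LF mapping: 5 6 4 1 3 8 7 0 9 2
Walk LF starting at row 7, prepending L[row]:
  step 1: row=7, L[7]='$', prepend. Next row=LF[7]=0
  step 2: row=0, L[0]='i', prepend. Next row=LF[0]=5
  step 3: row=5, L[5]='t', prepend. Next row=LF[5]=8
  step 4: row=8, L[8]='t', prepend. Next row=LF[8]=9
  step 5: row=9, L[9]='e', prepend. Next row=LF[9]=2
  step 6: row=2, L[2]='h', prepend. Next row=LF[2]=4
  step 7: row=4, L[4]='g', prepend. Next row=LF[4]=3
  step 8: row=3, L[3]='a', prepend. Next row=LF[3]=1
  step 9: row=1, L[1]='p', prepend. Next row=LF[1]=6
  step 10: row=6, L[6]='s', prepend. Next row=LF[6]=7
Reversed output: spaghetti$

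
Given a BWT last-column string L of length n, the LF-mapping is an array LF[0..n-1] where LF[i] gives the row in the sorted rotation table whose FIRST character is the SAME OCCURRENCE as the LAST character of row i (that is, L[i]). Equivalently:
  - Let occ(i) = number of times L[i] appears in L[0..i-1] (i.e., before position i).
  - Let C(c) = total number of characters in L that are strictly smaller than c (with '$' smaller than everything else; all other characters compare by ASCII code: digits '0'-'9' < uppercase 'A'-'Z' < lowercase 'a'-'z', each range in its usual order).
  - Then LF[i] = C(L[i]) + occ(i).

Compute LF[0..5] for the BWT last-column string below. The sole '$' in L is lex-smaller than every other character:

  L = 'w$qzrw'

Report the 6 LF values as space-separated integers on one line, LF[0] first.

Answer: 3 0 1 5 2 4

Derivation:
Char counts: '$':1, 'q':1, 'r':1, 'w':2, 'z':1
C (first-col start): C('$')=0, C('q')=1, C('r')=2, C('w')=3, C('z')=5
L[0]='w': occ=0, LF[0]=C('w')+0=3+0=3
L[1]='$': occ=0, LF[1]=C('$')+0=0+0=0
L[2]='q': occ=0, LF[2]=C('q')+0=1+0=1
L[3]='z': occ=0, LF[3]=C('z')+0=5+0=5
L[4]='r': occ=0, LF[4]=C('r')+0=2+0=2
L[5]='w': occ=1, LF[5]=C('w')+1=3+1=4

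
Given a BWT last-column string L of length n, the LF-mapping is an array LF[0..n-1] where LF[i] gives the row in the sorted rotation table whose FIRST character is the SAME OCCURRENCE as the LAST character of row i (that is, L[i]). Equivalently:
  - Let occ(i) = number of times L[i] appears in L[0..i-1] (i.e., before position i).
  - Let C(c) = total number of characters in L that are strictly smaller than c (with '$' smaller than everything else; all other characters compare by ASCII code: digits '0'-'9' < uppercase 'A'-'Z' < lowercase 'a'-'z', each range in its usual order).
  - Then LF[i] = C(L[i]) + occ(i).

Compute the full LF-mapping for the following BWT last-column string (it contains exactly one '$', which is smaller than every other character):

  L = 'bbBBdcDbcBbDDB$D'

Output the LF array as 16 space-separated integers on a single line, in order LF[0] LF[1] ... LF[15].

Char counts: '$':1, 'B':4, 'D':4, 'b':4, 'c':2, 'd':1
C (first-col start): C('$')=0, C('B')=1, C('D')=5, C('b')=9, C('c')=13, C('d')=15
L[0]='b': occ=0, LF[0]=C('b')+0=9+0=9
L[1]='b': occ=1, LF[1]=C('b')+1=9+1=10
L[2]='B': occ=0, LF[2]=C('B')+0=1+0=1
L[3]='B': occ=1, LF[3]=C('B')+1=1+1=2
L[4]='d': occ=0, LF[4]=C('d')+0=15+0=15
L[5]='c': occ=0, LF[5]=C('c')+0=13+0=13
L[6]='D': occ=0, LF[6]=C('D')+0=5+0=5
L[7]='b': occ=2, LF[7]=C('b')+2=9+2=11
L[8]='c': occ=1, LF[8]=C('c')+1=13+1=14
L[9]='B': occ=2, LF[9]=C('B')+2=1+2=3
L[10]='b': occ=3, LF[10]=C('b')+3=9+3=12
L[11]='D': occ=1, LF[11]=C('D')+1=5+1=6
L[12]='D': occ=2, LF[12]=C('D')+2=5+2=7
L[13]='B': occ=3, LF[13]=C('B')+3=1+3=4
L[14]='$': occ=0, LF[14]=C('$')+0=0+0=0
L[15]='D': occ=3, LF[15]=C('D')+3=5+3=8

Answer: 9 10 1 2 15 13 5 11 14 3 12 6 7 4 0 8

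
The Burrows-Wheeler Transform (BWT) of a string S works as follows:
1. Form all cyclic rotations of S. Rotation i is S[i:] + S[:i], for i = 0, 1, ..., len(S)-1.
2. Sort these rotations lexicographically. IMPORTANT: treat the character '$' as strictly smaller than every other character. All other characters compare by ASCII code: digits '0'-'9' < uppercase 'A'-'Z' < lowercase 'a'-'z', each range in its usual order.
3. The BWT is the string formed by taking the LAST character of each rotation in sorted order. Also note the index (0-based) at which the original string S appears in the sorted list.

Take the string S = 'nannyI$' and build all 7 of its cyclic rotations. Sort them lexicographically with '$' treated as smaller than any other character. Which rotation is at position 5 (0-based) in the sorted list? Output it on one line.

All 7 rotations (rotation i = S[i:]+S[:i]):
  rot[0] = nannyI$
  rot[1] = annyI$n
  rot[2] = nnyI$na
  rot[3] = nyI$nan
  rot[4] = yI$nann
  rot[5] = I$nanny
  rot[6] = $nannyI
Sorted (with $ < everything):
  sorted[0] = $nannyI
  sorted[1] = I$nanny
  sorted[2] = annyI$n
  sorted[3] = nannyI$
  sorted[4] = nnyI$na
  sorted[5] = nyI$nan
  sorted[6] = yI$nann
sorted[5] = nyI$nan

Answer: nyI$nan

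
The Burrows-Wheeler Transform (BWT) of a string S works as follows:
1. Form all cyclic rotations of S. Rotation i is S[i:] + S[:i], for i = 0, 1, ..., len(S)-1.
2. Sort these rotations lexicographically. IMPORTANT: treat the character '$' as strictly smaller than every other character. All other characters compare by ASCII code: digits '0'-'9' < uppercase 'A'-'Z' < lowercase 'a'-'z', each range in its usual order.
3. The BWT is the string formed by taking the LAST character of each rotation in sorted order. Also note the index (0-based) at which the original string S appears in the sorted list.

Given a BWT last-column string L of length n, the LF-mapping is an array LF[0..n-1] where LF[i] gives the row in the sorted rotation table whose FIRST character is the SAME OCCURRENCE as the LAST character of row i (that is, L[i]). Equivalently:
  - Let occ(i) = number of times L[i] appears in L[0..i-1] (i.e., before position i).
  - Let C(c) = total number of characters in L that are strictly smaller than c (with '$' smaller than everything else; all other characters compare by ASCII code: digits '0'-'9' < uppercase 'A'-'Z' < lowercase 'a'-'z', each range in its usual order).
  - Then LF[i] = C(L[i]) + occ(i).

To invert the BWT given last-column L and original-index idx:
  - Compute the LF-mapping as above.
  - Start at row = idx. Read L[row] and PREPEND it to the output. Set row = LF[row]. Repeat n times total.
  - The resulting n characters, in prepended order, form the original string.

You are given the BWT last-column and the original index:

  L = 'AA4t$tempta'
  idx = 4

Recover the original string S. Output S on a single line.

LF mapping: 2 3 1 8 0 9 5 6 7 10 4
Walk LF starting at row 4, prepending L[row]:
  step 1: row=4, L[4]='$', prepend. Next row=LF[4]=0
  step 2: row=0, L[0]='A', prepend. Next row=LF[0]=2
  step 3: row=2, L[2]='4', prepend. Next row=LF[2]=1
  step 4: row=1, L[1]='A', prepend. Next row=LF[1]=3
  step 5: row=3, L[3]='t', prepend. Next row=LF[3]=8
  step 6: row=8, L[8]='p', prepend. Next row=LF[8]=7
  step 7: row=7, L[7]='m', prepend. Next row=LF[7]=6
  step 8: row=6, L[6]='e', prepend. Next row=LF[6]=5
  step 9: row=5, L[5]='t', prepend. Next row=LF[5]=9
  step 10: row=9, L[9]='t', prepend. Next row=LF[9]=10
  step 11: row=10, L[10]='a', prepend. Next row=LF[10]=4
Reversed output: attemptA4A$

Answer: attemptA4A$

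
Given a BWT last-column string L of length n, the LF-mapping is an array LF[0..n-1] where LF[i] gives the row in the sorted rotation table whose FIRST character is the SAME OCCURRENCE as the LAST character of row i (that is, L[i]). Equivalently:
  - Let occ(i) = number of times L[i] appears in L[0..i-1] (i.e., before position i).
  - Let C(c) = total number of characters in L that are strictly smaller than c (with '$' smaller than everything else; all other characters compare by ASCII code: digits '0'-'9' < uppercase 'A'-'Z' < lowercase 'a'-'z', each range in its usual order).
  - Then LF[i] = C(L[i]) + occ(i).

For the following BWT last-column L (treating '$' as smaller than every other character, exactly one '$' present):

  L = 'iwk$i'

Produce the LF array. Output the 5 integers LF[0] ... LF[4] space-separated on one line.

Answer: 1 4 3 0 2

Derivation:
Char counts: '$':1, 'i':2, 'k':1, 'w':1
C (first-col start): C('$')=0, C('i')=1, C('k')=3, C('w')=4
L[0]='i': occ=0, LF[0]=C('i')+0=1+0=1
L[1]='w': occ=0, LF[1]=C('w')+0=4+0=4
L[2]='k': occ=0, LF[2]=C('k')+0=3+0=3
L[3]='$': occ=0, LF[3]=C('$')+0=0+0=0
L[4]='i': occ=1, LF[4]=C('i')+1=1+1=2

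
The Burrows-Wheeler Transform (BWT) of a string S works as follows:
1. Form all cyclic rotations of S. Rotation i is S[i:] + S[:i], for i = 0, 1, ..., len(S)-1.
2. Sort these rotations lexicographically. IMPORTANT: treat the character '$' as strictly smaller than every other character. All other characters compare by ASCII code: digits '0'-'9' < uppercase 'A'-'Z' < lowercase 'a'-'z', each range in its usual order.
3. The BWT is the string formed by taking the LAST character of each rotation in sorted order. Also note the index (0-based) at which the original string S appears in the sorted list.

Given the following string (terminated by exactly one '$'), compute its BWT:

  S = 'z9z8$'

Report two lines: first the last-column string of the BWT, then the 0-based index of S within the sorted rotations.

Answer: 8zz9$
4

Derivation:
All 5 rotations (rotation i = S[i:]+S[:i]):
  rot[0] = z9z8$
  rot[1] = 9z8$z
  rot[2] = z8$z9
  rot[3] = 8$z9z
  rot[4] = $z9z8
Sorted (with $ < everything):
  sorted[0] = $z9z8  (last char: '8')
  sorted[1] = 8$z9z  (last char: 'z')
  sorted[2] = 9z8$z  (last char: 'z')
  sorted[3] = z8$z9  (last char: '9')
  sorted[4] = z9z8$  (last char: '$')
Last column: 8zz9$
Original string S is at sorted index 4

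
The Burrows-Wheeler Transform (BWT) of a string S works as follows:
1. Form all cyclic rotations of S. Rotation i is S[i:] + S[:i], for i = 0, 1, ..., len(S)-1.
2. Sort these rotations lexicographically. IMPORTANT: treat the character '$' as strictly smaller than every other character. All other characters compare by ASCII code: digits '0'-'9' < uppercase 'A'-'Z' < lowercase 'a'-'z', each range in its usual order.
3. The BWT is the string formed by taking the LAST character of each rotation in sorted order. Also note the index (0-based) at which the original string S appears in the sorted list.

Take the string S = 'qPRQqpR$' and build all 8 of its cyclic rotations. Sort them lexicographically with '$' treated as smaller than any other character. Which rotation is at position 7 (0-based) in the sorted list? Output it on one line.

Answer: qpR$qPRQ

Derivation:
All 8 rotations (rotation i = S[i:]+S[:i]):
  rot[0] = qPRQqpR$
  rot[1] = PRQqpR$q
  rot[2] = RQqpR$qP
  rot[3] = QqpR$qPR
  rot[4] = qpR$qPRQ
  rot[5] = pR$qPRQq
  rot[6] = R$qPRQqp
  rot[7] = $qPRQqpR
Sorted (with $ < everything):
  sorted[0] = $qPRQqpR
  sorted[1] = PRQqpR$q
  sorted[2] = QqpR$qPR
  sorted[3] = R$qPRQqp
  sorted[4] = RQqpR$qP
  sorted[5] = pR$qPRQq
  sorted[6] = qPRQqpR$
  sorted[7] = qpR$qPRQ
sorted[7] = qpR$qPRQ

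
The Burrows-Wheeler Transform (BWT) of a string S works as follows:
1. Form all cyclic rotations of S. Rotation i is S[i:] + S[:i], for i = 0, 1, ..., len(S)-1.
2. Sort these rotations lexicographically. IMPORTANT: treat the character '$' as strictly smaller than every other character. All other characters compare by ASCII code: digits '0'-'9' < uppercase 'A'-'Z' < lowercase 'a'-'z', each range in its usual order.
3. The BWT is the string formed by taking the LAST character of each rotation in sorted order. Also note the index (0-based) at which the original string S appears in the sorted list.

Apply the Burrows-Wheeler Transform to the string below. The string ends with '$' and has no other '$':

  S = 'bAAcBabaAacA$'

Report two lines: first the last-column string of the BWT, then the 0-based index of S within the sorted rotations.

All 13 rotations (rotation i = S[i:]+S[:i]):
  rot[0] = bAAcBabaAacA$
  rot[1] = AAcBabaAacA$b
  rot[2] = AcBabaAacA$bA
  rot[3] = cBabaAacA$bAA
  rot[4] = BabaAacA$bAAc
  rot[5] = abaAacA$bAAcB
  rot[6] = baAacA$bAAcBa
  rot[7] = aAacA$bAAcBab
  rot[8] = AacA$bAAcBaba
  rot[9] = acA$bAAcBabaA
  rot[10] = cA$bAAcBabaAa
  rot[11] = A$bAAcBabaAac
  rot[12] = $bAAcBabaAacA
Sorted (with $ < everything):
  sorted[0] = $bAAcBabaAacA  (last char: 'A')
  sorted[1] = A$bAAcBabaAac  (last char: 'c')
  sorted[2] = AAcBabaAacA$b  (last char: 'b')
  sorted[3] = AacA$bAAcBaba  (last char: 'a')
  sorted[4] = AcBabaAacA$bA  (last char: 'A')
  sorted[5] = BabaAacA$bAAc  (last char: 'c')
  sorted[6] = aAacA$bAAcBab  (last char: 'b')
  sorted[7] = abaAacA$bAAcB  (last char: 'B')
  sorted[8] = acA$bAAcBabaA  (last char: 'A')
  sorted[9] = bAAcBabaAacA$  (last char: '$')
  sorted[10] = baAacA$bAAcBa  (last char: 'a')
  sorted[11] = cA$bAAcBabaAa  (last char: 'a')
  sorted[12] = cBabaAacA$bAA  (last char: 'A')
Last column: AcbaAcbBA$aaA
Original string S is at sorted index 9

Answer: AcbaAcbBA$aaA
9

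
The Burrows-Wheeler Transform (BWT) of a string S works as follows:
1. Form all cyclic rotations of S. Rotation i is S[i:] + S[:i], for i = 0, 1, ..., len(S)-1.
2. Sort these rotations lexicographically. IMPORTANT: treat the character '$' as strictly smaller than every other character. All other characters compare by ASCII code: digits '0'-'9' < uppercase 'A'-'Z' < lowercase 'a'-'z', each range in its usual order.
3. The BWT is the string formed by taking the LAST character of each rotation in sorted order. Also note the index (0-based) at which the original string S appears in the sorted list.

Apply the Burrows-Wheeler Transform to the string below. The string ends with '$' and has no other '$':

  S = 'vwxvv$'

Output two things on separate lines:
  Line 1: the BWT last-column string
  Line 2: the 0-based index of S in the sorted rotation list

All 6 rotations (rotation i = S[i:]+S[:i]):
  rot[0] = vwxvv$
  rot[1] = wxvv$v
  rot[2] = xvv$vw
  rot[3] = vv$vwx
  rot[4] = v$vwxv
  rot[5] = $vwxvv
Sorted (with $ < everything):
  sorted[0] = $vwxvv  (last char: 'v')
  sorted[1] = v$vwxv  (last char: 'v')
  sorted[2] = vv$vwx  (last char: 'x')
  sorted[3] = vwxvv$  (last char: '$')
  sorted[4] = wxvv$v  (last char: 'v')
  sorted[5] = xvv$vw  (last char: 'w')
Last column: vvx$vw
Original string S is at sorted index 3

Answer: vvx$vw
3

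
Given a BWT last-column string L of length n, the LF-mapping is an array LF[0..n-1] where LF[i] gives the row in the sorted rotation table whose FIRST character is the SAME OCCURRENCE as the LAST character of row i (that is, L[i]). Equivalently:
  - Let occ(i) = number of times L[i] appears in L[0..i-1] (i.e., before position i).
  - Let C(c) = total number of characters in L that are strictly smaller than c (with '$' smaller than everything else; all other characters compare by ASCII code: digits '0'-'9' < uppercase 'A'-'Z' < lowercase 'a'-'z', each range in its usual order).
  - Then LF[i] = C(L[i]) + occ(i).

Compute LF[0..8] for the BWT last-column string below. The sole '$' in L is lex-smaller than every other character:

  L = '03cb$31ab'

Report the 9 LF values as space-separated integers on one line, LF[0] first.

Answer: 1 3 8 6 0 4 2 5 7

Derivation:
Char counts: '$':1, '0':1, '1':1, '3':2, 'a':1, 'b':2, 'c':1
C (first-col start): C('$')=0, C('0')=1, C('1')=2, C('3')=3, C('a')=5, C('b')=6, C('c')=8
L[0]='0': occ=0, LF[0]=C('0')+0=1+0=1
L[1]='3': occ=0, LF[1]=C('3')+0=3+0=3
L[2]='c': occ=0, LF[2]=C('c')+0=8+0=8
L[3]='b': occ=0, LF[3]=C('b')+0=6+0=6
L[4]='$': occ=0, LF[4]=C('$')+0=0+0=0
L[5]='3': occ=1, LF[5]=C('3')+1=3+1=4
L[6]='1': occ=0, LF[6]=C('1')+0=2+0=2
L[7]='a': occ=0, LF[7]=C('a')+0=5+0=5
L[8]='b': occ=1, LF[8]=C('b')+1=6+1=7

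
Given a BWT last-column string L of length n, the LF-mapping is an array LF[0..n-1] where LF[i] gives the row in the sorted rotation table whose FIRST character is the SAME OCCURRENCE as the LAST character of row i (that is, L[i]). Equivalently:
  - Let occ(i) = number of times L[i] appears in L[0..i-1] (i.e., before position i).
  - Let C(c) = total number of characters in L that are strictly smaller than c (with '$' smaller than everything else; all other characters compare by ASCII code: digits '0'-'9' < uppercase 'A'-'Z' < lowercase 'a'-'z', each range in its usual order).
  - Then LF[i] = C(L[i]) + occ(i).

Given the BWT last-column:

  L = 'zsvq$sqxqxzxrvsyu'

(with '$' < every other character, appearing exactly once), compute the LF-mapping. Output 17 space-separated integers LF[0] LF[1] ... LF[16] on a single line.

Char counts: '$':1, 'q':3, 'r':1, 's':3, 'u':1, 'v':2, 'x':3, 'y':1, 'z':2
C (first-col start): C('$')=0, C('q')=1, C('r')=4, C('s')=5, C('u')=8, C('v')=9, C('x')=11, C('y')=14, C('z')=15
L[0]='z': occ=0, LF[0]=C('z')+0=15+0=15
L[1]='s': occ=0, LF[1]=C('s')+0=5+0=5
L[2]='v': occ=0, LF[2]=C('v')+0=9+0=9
L[3]='q': occ=0, LF[3]=C('q')+0=1+0=1
L[4]='$': occ=0, LF[4]=C('$')+0=0+0=0
L[5]='s': occ=1, LF[5]=C('s')+1=5+1=6
L[6]='q': occ=1, LF[6]=C('q')+1=1+1=2
L[7]='x': occ=0, LF[7]=C('x')+0=11+0=11
L[8]='q': occ=2, LF[8]=C('q')+2=1+2=3
L[9]='x': occ=1, LF[9]=C('x')+1=11+1=12
L[10]='z': occ=1, LF[10]=C('z')+1=15+1=16
L[11]='x': occ=2, LF[11]=C('x')+2=11+2=13
L[12]='r': occ=0, LF[12]=C('r')+0=4+0=4
L[13]='v': occ=1, LF[13]=C('v')+1=9+1=10
L[14]='s': occ=2, LF[14]=C('s')+2=5+2=7
L[15]='y': occ=0, LF[15]=C('y')+0=14+0=14
L[16]='u': occ=0, LF[16]=C('u')+0=8+0=8

Answer: 15 5 9 1 0 6 2 11 3 12 16 13 4 10 7 14 8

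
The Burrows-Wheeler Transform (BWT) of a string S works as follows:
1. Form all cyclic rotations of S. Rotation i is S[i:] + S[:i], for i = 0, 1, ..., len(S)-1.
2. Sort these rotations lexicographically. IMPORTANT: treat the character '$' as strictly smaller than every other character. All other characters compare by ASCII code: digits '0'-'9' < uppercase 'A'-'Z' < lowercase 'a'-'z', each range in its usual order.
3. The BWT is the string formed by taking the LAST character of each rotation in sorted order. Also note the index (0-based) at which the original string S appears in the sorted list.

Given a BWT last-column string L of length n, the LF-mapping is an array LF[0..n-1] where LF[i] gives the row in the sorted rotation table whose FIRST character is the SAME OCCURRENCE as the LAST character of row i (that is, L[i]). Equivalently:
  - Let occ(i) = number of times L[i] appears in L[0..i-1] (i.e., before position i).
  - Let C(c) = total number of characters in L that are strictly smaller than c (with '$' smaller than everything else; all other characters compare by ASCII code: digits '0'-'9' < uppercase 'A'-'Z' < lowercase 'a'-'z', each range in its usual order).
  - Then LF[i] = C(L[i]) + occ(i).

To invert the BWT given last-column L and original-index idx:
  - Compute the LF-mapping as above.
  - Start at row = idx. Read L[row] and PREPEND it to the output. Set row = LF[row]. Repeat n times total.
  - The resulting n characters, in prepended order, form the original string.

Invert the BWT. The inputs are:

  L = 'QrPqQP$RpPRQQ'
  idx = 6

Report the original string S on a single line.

Answer: QqPRpRQrPPQQ$

Derivation:
LF mapping: 4 12 1 11 5 2 0 8 10 3 9 6 7
Walk LF starting at row 6, prepending L[row]:
  step 1: row=6, L[6]='$', prepend. Next row=LF[6]=0
  step 2: row=0, L[0]='Q', prepend. Next row=LF[0]=4
  step 3: row=4, L[4]='Q', prepend. Next row=LF[4]=5
  step 4: row=5, L[5]='P', prepend. Next row=LF[5]=2
  step 5: row=2, L[2]='P', prepend. Next row=LF[2]=1
  step 6: row=1, L[1]='r', prepend. Next row=LF[1]=12
  step 7: row=12, L[12]='Q', prepend. Next row=LF[12]=7
  step 8: row=7, L[7]='R', prepend. Next row=LF[7]=8
  step 9: row=8, L[8]='p', prepend. Next row=LF[8]=10
  step 10: row=10, L[10]='R', prepend. Next row=LF[10]=9
  step 11: row=9, L[9]='P', prepend. Next row=LF[9]=3
  step 12: row=3, L[3]='q', prepend. Next row=LF[3]=11
  step 13: row=11, L[11]='Q', prepend. Next row=LF[11]=6
Reversed output: QqPRpRQrPPQQ$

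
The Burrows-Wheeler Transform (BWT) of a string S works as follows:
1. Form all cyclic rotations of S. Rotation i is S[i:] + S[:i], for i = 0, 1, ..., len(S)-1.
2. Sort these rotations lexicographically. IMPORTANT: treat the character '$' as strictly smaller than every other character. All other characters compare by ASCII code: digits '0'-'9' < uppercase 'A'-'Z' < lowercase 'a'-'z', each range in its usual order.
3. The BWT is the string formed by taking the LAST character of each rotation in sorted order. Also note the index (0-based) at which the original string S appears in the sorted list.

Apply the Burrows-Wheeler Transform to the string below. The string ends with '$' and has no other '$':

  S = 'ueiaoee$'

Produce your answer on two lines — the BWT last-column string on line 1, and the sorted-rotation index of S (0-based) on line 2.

All 8 rotations (rotation i = S[i:]+S[:i]):
  rot[0] = ueiaoee$
  rot[1] = eiaoee$u
  rot[2] = iaoee$ue
  rot[3] = aoee$uei
  rot[4] = oee$ueia
  rot[5] = ee$ueiao
  rot[6] = e$ueiaoe
  rot[7] = $ueiaoee
Sorted (with $ < everything):
  sorted[0] = $ueiaoee  (last char: 'e')
  sorted[1] = aoee$uei  (last char: 'i')
  sorted[2] = e$ueiaoe  (last char: 'e')
  sorted[3] = ee$ueiao  (last char: 'o')
  sorted[4] = eiaoee$u  (last char: 'u')
  sorted[5] = iaoee$ue  (last char: 'e')
  sorted[6] = oee$ueia  (last char: 'a')
  sorted[7] = ueiaoee$  (last char: '$')
Last column: eieouea$
Original string S is at sorted index 7

Answer: eieouea$
7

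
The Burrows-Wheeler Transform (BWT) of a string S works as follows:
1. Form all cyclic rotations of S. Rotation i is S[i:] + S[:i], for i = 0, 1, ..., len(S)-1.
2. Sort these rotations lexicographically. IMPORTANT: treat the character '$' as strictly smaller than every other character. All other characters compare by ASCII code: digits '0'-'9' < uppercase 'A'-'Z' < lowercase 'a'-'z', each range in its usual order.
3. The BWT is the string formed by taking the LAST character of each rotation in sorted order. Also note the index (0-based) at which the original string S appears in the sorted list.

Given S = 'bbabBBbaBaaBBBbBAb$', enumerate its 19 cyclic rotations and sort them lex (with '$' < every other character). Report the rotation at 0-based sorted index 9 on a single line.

Answer: aBBBbBAb$bbabBBbaBa

Derivation:
All 19 rotations (rotation i = S[i:]+S[:i]):
  rot[0] = bbabBBbaBaaBBBbBAb$
  rot[1] = babBBbaBaaBBBbBAb$b
  rot[2] = abBBbaBaaBBBbBAb$bb
  rot[3] = bBBbaBaaBBBbBAb$bba
  rot[4] = BBbaBaaBBBbBAb$bbab
  rot[5] = BbaBaaBBBbBAb$bbabB
  rot[6] = baBaaBBBbBAb$bbabBB
  rot[7] = aBaaBBBbBAb$bbabBBb
  rot[8] = BaaBBBbBAb$bbabBBba
  rot[9] = aaBBBbBAb$bbabBBbaB
  rot[10] = aBBBbBAb$bbabBBbaBa
  rot[11] = BBBbBAb$bbabBBbaBaa
  rot[12] = BBbBAb$bbabBBbaBaaB
  rot[13] = BbBAb$bbabBBbaBaaBB
  rot[14] = bBAb$bbabBBbaBaaBBB
  rot[15] = BAb$bbabBBbaBaaBBBb
  rot[16] = Ab$bbabBBbaBaaBBBbB
  rot[17] = b$bbabBBbaBaaBBBbBA
  rot[18] = $bbabBBbaBaaBBBbBAb
Sorted (with $ < everything):
  sorted[0] = $bbabBBbaBaaBBBbBAb
  sorted[1] = Ab$bbabBBbaBaaBBBbB
  sorted[2] = BAb$bbabBBbaBaaBBBb
  sorted[3] = BBBbBAb$bbabBBbaBaa
  sorted[4] = BBbBAb$bbabBBbaBaaB
  sorted[5] = BBbaBaaBBBbBAb$bbab
  sorted[6] = BaaBBBbBAb$bbabBBba
  sorted[7] = BbBAb$bbabBBbaBaaBB
  sorted[8] = BbaBaaBBBbBAb$bbabB
  sorted[9] = aBBBbBAb$bbabBBbaBa
  sorted[10] = aBaaBBBbBAb$bbabBBb
  sorted[11] = aaBBBbBAb$bbabBBbaB
  sorted[12] = abBBbaBaaBBBbBAb$bb
  sorted[13] = b$bbabBBbaBaaBBBbBA
  sorted[14] = bBAb$bbabBBbaBaaBBB
  sorted[15] = bBBbaBaaBBBbBAb$bba
  sorted[16] = baBaaBBBbBAb$bbabBB
  sorted[17] = babBBbaBaaBBBbBAb$b
  sorted[18] = bbabBBbaBaaBBBbBAb$
sorted[9] = aBBBbBAb$bbabBBbaBa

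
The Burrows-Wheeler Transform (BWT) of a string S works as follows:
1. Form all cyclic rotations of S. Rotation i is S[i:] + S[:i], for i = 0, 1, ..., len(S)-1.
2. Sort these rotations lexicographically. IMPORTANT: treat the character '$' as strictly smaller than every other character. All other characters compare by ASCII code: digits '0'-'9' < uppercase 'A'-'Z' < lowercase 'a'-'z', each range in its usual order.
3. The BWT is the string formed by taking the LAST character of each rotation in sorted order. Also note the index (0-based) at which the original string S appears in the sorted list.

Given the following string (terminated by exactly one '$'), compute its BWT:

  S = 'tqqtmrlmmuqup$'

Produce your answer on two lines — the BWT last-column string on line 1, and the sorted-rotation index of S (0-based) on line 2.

Answer: prltmutqumq$qm
11

Derivation:
All 14 rotations (rotation i = S[i:]+S[:i]):
  rot[0] = tqqtmrlmmuqup$
  rot[1] = qqtmrlmmuqup$t
  rot[2] = qtmrlmmuqup$tq
  rot[3] = tmrlmmuqup$tqq
  rot[4] = mrlmmuqup$tqqt
  rot[5] = rlmmuqup$tqqtm
  rot[6] = lmmuqup$tqqtmr
  rot[7] = mmuqup$tqqtmrl
  rot[8] = muqup$tqqtmrlm
  rot[9] = uqup$tqqtmrlmm
  rot[10] = qup$tqqtmrlmmu
  rot[11] = up$tqqtmrlmmuq
  rot[12] = p$tqqtmrlmmuqu
  rot[13] = $tqqtmrlmmuqup
Sorted (with $ < everything):
  sorted[0] = $tqqtmrlmmuqup  (last char: 'p')
  sorted[1] = lmmuqup$tqqtmr  (last char: 'r')
  sorted[2] = mmuqup$tqqtmrl  (last char: 'l')
  sorted[3] = mrlmmuqup$tqqt  (last char: 't')
  sorted[4] = muqup$tqqtmrlm  (last char: 'm')
  sorted[5] = p$tqqtmrlmmuqu  (last char: 'u')
  sorted[6] = qqtmrlmmuqup$t  (last char: 't')
  sorted[7] = qtmrlmmuqup$tq  (last char: 'q')
  sorted[8] = qup$tqqtmrlmmu  (last char: 'u')
  sorted[9] = rlmmuqup$tqqtm  (last char: 'm')
  sorted[10] = tmrlmmuqup$tqq  (last char: 'q')
  sorted[11] = tqqtmrlmmuqup$  (last char: '$')
  sorted[12] = up$tqqtmrlmmuq  (last char: 'q')
  sorted[13] = uqup$tqqtmrlmm  (last char: 'm')
Last column: prltmutqumq$qm
Original string S is at sorted index 11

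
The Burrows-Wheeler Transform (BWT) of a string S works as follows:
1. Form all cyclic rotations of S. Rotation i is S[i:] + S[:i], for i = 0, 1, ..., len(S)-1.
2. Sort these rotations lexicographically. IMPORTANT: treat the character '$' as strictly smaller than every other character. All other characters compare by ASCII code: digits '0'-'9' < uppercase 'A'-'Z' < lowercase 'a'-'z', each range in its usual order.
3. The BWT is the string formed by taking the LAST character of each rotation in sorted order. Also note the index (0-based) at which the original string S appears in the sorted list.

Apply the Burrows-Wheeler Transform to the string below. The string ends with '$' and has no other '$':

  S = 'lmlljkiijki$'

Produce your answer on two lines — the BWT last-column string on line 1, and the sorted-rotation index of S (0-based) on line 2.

All 12 rotations (rotation i = S[i:]+S[:i]):
  rot[0] = lmlljkiijki$
  rot[1] = mlljkiijki$l
  rot[2] = lljkiijki$lm
  rot[3] = ljkiijki$lml
  rot[4] = jkiijki$lmll
  rot[5] = kiijki$lmllj
  rot[6] = iijki$lmlljk
  rot[7] = ijki$lmlljki
  rot[8] = jki$lmlljkii
  rot[9] = ki$lmlljkiij
  rot[10] = i$lmlljkiijk
  rot[11] = $lmlljkiijki
Sorted (with $ < everything):
  sorted[0] = $lmlljkiijki  (last char: 'i')
  sorted[1] = i$lmlljkiijk  (last char: 'k')
  sorted[2] = iijki$lmlljk  (last char: 'k')
  sorted[3] = ijki$lmlljki  (last char: 'i')
  sorted[4] = jki$lmlljkii  (last char: 'i')
  sorted[5] = jkiijki$lmll  (last char: 'l')
  sorted[6] = ki$lmlljkiij  (last char: 'j')
  sorted[7] = kiijki$lmllj  (last char: 'j')
  sorted[8] = ljkiijki$lml  (last char: 'l')
  sorted[9] = lljkiijki$lm  (last char: 'm')
  sorted[10] = lmlljkiijki$  (last char: '$')
  sorted[11] = mlljkiijki$l  (last char: 'l')
Last column: ikkiiljjlm$l
Original string S is at sorted index 10

Answer: ikkiiljjlm$l
10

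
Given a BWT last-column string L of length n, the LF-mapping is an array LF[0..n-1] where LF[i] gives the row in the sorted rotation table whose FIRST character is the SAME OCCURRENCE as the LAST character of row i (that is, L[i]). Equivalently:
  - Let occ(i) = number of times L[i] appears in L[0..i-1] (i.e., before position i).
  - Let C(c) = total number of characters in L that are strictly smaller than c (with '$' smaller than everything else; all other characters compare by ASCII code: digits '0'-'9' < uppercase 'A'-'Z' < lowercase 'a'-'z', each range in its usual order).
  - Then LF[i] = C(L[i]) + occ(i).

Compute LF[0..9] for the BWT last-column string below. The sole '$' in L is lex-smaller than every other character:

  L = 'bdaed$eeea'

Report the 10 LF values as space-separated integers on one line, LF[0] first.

Answer: 3 4 1 6 5 0 7 8 9 2

Derivation:
Char counts: '$':1, 'a':2, 'b':1, 'd':2, 'e':4
C (first-col start): C('$')=0, C('a')=1, C('b')=3, C('d')=4, C('e')=6
L[0]='b': occ=0, LF[0]=C('b')+0=3+0=3
L[1]='d': occ=0, LF[1]=C('d')+0=4+0=4
L[2]='a': occ=0, LF[2]=C('a')+0=1+0=1
L[3]='e': occ=0, LF[3]=C('e')+0=6+0=6
L[4]='d': occ=1, LF[4]=C('d')+1=4+1=5
L[5]='$': occ=0, LF[5]=C('$')+0=0+0=0
L[6]='e': occ=1, LF[6]=C('e')+1=6+1=7
L[7]='e': occ=2, LF[7]=C('e')+2=6+2=8
L[8]='e': occ=3, LF[8]=C('e')+3=6+3=9
L[9]='a': occ=1, LF[9]=C('a')+1=1+1=2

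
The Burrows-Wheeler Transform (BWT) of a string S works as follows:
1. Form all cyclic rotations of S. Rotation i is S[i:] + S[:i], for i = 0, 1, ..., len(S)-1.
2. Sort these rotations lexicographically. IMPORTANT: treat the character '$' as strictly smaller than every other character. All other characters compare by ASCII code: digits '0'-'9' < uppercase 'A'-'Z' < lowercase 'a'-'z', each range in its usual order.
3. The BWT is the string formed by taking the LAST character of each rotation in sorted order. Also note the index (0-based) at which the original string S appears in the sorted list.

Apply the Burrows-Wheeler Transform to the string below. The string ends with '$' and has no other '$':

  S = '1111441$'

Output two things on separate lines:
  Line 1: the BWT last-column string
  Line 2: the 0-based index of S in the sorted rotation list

Answer: 14$11141
2

Derivation:
All 8 rotations (rotation i = S[i:]+S[:i]):
  rot[0] = 1111441$
  rot[1] = 111441$1
  rot[2] = 11441$11
  rot[3] = 1441$111
  rot[4] = 441$1111
  rot[5] = 41$11114
  rot[6] = 1$111144
  rot[7] = $1111441
Sorted (with $ < everything):
  sorted[0] = $1111441  (last char: '1')
  sorted[1] = 1$111144  (last char: '4')
  sorted[2] = 1111441$  (last char: '$')
  sorted[3] = 111441$1  (last char: '1')
  sorted[4] = 11441$11  (last char: '1')
  sorted[5] = 1441$111  (last char: '1')
  sorted[6] = 41$11114  (last char: '4')
  sorted[7] = 441$1111  (last char: '1')
Last column: 14$11141
Original string S is at sorted index 2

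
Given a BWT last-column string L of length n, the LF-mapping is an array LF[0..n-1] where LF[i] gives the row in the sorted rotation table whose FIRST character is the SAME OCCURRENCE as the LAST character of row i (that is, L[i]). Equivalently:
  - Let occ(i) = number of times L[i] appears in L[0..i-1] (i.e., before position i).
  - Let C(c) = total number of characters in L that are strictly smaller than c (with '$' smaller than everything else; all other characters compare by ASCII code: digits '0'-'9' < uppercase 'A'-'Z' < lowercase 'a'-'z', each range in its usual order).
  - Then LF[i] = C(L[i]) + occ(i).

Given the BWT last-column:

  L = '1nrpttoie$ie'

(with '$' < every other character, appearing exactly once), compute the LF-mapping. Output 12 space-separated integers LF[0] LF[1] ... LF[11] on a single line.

Char counts: '$':1, '1':1, 'e':2, 'i':2, 'n':1, 'o':1, 'p':1, 'r':1, 't':2
C (first-col start): C('$')=0, C('1')=1, C('e')=2, C('i')=4, C('n')=6, C('o')=7, C('p')=8, C('r')=9, C('t')=10
L[0]='1': occ=0, LF[0]=C('1')+0=1+0=1
L[1]='n': occ=0, LF[1]=C('n')+0=6+0=6
L[2]='r': occ=0, LF[2]=C('r')+0=9+0=9
L[3]='p': occ=0, LF[3]=C('p')+0=8+0=8
L[4]='t': occ=0, LF[4]=C('t')+0=10+0=10
L[5]='t': occ=1, LF[5]=C('t')+1=10+1=11
L[6]='o': occ=0, LF[6]=C('o')+0=7+0=7
L[7]='i': occ=0, LF[7]=C('i')+0=4+0=4
L[8]='e': occ=0, LF[8]=C('e')+0=2+0=2
L[9]='$': occ=0, LF[9]=C('$')+0=0+0=0
L[10]='i': occ=1, LF[10]=C('i')+1=4+1=5
L[11]='e': occ=1, LF[11]=C('e')+1=2+1=3

Answer: 1 6 9 8 10 11 7 4 2 0 5 3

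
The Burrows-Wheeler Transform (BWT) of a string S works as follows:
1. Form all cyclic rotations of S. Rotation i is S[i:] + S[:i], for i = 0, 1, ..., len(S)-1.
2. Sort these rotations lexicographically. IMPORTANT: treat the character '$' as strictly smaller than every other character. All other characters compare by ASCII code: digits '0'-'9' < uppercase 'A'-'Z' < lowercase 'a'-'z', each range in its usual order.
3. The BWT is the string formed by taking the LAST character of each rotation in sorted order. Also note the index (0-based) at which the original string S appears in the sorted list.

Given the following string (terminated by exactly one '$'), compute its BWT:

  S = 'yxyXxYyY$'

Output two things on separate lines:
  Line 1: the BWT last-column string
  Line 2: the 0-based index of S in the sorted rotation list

All 9 rotations (rotation i = S[i:]+S[:i]):
  rot[0] = yxyXxYyY$
  rot[1] = xyXxYyY$y
  rot[2] = yXxYyY$yx
  rot[3] = XxYyY$yxy
  rot[4] = xYyY$yxyX
  rot[5] = YyY$yxyXx
  rot[6] = yY$yxyXxY
  rot[7] = Y$yxyXxYy
  rot[8] = $yxyXxYyY
Sorted (with $ < everything):
  sorted[0] = $yxyXxYyY  (last char: 'Y')
  sorted[1] = XxYyY$yxy  (last char: 'y')
  sorted[2] = Y$yxyXxYy  (last char: 'y')
  sorted[3] = YyY$yxyXx  (last char: 'x')
  sorted[4] = xYyY$yxyX  (last char: 'X')
  sorted[5] = xyXxYyY$y  (last char: 'y')
  sorted[6] = yXxYyY$yx  (last char: 'x')
  sorted[7] = yY$yxyXxY  (last char: 'Y')
  sorted[8] = yxyXxYyY$  (last char: '$')
Last column: YyyxXyxY$
Original string S is at sorted index 8

Answer: YyyxXyxY$
8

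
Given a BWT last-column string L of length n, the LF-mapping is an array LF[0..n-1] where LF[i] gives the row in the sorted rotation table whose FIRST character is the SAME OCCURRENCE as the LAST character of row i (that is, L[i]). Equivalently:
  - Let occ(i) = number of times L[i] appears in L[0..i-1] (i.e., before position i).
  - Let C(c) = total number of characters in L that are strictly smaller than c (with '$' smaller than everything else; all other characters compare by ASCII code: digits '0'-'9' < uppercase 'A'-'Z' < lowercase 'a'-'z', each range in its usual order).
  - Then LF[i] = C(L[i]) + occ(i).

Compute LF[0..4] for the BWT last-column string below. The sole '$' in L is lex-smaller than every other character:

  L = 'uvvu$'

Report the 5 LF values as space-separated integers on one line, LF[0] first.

Char counts: '$':1, 'u':2, 'v':2
C (first-col start): C('$')=0, C('u')=1, C('v')=3
L[0]='u': occ=0, LF[0]=C('u')+0=1+0=1
L[1]='v': occ=0, LF[1]=C('v')+0=3+0=3
L[2]='v': occ=1, LF[2]=C('v')+1=3+1=4
L[3]='u': occ=1, LF[3]=C('u')+1=1+1=2
L[4]='$': occ=0, LF[4]=C('$')+0=0+0=0

Answer: 1 3 4 2 0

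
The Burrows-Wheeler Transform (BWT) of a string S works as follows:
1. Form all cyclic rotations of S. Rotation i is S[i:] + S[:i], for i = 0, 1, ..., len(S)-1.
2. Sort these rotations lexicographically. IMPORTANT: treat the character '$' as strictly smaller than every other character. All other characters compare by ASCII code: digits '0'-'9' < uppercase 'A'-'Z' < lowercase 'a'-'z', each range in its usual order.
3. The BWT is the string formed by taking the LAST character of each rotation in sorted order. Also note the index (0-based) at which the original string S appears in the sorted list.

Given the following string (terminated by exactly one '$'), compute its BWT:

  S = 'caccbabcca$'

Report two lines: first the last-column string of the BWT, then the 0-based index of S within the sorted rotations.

Answer: acbccac$cba
7

Derivation:
All 11 rotations (rotation i = S[i:]+S[:i]):
  rot[0] = caccbabcca$
  rot[1] = accbabcca$c
  rot[2] = ccbabcca$ca
  rot[3] = cbabcca$cac
  rot[4] = babcca$cacc
  rot[5] = abcca$caccb
  rot[6] = bcca$caccba
  rot[7] = cca$caccbab
  rot[8] = ca$caccbabc
  rot[9] = a$caccbabcc
  rot[10] = $caccbabcca
Sorted (with $ < everything):
  sorted[0] = $caccbabcca  (last char: 'a')
  sorted[1] = a$caccbabcc  (last char: 'c')
  sorted[2] = abcca$caccb  (last char: 'b')
  sorted[3] = accbabcca$c  (last char: 'c')
  sorted[4] = babcca$cacc  (last char: 'c')
  sorted[5] = bcca$caccba  (last char: 'a')
  sorted[6] = ca$caccbabc  (last char: 'c')
  sorted[7] = caccbabcca$  (last char: '$')
  sorted[8] = cbabcca$cac  (last char: 'c')
  sorted[9] = cca$caccbab  (last char: 'b')
  sorted[10] = ccbabcca$ca  (last char: 'a')
Last column: acbccac$cba
Original string S is at sorted index 7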